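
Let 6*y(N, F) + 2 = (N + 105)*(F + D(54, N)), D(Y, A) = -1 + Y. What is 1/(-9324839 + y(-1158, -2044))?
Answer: -6/53852513 ≈ -1.1142e-7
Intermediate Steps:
y(N, F) = -1/3 + (53 + F)*(105 + N)/6 (y(N, F) = -1/3 + ((N + 105)*(F + (-1 + 54)))/6 = -1/3 + ((105 + N)*(F + 53))/6 = -1/3 + ((105 + N)*(53 + F))/6 = -1/3 + ((53 + F)*(105 + N))/6 = -1/3 + (53 + F)*(105 + N)/6)
1/(-9324839 + y(-1158, -2044)) = 1/(-9324839 + (5563/6 + (35/2)*(-2044) + (53/6)*(-1158) + (1/6)*(-2044)*(-1158))) = 1/(-9324839 + (5563/6 - 35770 - 10229 + 394492)) = 1/(-9324839 + 2096521/6) = 1/(-53852513/6) = -6/53852513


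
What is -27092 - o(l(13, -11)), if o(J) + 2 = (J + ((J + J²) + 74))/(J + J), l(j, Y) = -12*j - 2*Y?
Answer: -3621179/134 ≈ -27024.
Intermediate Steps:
o(J) = -2 + (74 + J² + 2*J)/(2*J) (o(J) = -2 + (J + ((J + J²) + 74))/(J + J) = -2 + (J + (74 + J + J²))/((2*J)) = -2 + (74 + J² + 2*J)*(1/(2*J)) = -2 + (74 + J² + 2*J)/(2*J))
-27092 - o(l(13, -11)) = -27092 - (-1 + (-12*13 - 2*(-11))/2 + 37/(-12*13 - 2*(-11))) = -27092 - (-1 + (-156 + 22)/2 + 37/(-156 + 22)) = -27092 - (-1 + (½)*(-134) + 37/(-134)) = -27092 - (-1 - 67 + 37*(-1/134)) = -27092 - (-1 - 67 - 37/134) = -27092 - 1*(-9149/134) = -27092 + 9149/134 = -3621179/134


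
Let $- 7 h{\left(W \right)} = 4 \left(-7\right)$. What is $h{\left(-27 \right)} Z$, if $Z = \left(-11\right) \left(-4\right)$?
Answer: $176$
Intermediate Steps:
$h{\left(W \right)} = 4$ ($h{\left(W \right)} = - \frac{4 \left(-7\right)}{7} = \left(- \frac{1}{7}\right) \left(-28\right) = 4$)
$Z = 44$
$h{\left(-27 \right)} Z = 4 \cdot 44 = 176$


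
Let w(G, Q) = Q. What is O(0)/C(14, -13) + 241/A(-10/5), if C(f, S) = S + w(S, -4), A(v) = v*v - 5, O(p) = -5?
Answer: -4092/17 ≈ -240.71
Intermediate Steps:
A(v) = -5 + v**2 (A(v) = v**2 - 5 = -5 + v**2)
C(f, S) = -4 + S (C(f, S) = S - 4 = -4 + S)
O(0)/C(14, -13) + 241/A(-10/5) = -5/(-4 - 13) + 241/(-5 + (-10/5)**2) = -5/(-17) + 241/(-5 + (-10*1/5)**2) = -5*(-1/17) + 241/(-5 + (-2)**2) = 5/17 + 241/(-5 + 4) = 5/17 + 241/(-1) = 5/17 + 241*(-1) = 5/17 - 241 = -4092/17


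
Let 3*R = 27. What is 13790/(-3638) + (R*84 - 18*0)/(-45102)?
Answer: -52058909/13673423 ≈ -3.8073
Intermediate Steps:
R = 9 (R = (⅓)*27 = 9)
13790/(-3638) + (R*84 - 18*0)/(-45102) = 13790/(-3638) + (9*84 - 18*0)/(-45102) = 13790*(-1/3638) + (756 + 0)*(-1/45102) = -6895/1819 + 756*(-1/45102) = -6895/1819 - 126/7517 = -52058909/13673423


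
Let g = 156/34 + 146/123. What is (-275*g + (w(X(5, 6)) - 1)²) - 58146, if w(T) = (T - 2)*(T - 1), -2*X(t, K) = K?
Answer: -124149335/2091 ≈ -59373.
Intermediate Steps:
X(t, K) = -K/2
g = 12076/2091 (g = 156*(1/34) + 146*(1/123) = 78/17 + 146/123 = 12076/2091 ≈ 5.7752)
w(T) = (-1 + T)*(-2 + T) (w(T) = (-2 + T)*(-1 + T) = (-1 + T)*(-2 + T))
(-275*g + (w(X(5, 6)) - 1)²) - 58146 = (-275*12076/2091 + ((2 + (-½*6)² - (-3)*6/2) - 1)²) - 58146 = (-3320900/2091 + ((2 + (-3)² - 3*(-3)) - 1)²) - 58146 = (-3320900/2091 + ((2 + 9 + 9) - 1)²) - 58146 = (-3320900/2091 + (20 - 1)²) - 58146 = (-3320900/2091 + 19²) - 58146 = (-3320900/2091 + 361) - 58146 = -2566049/2091 - 58146 = -124149335/2091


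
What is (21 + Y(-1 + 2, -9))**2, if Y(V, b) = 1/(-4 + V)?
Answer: 3844/9 ≈ 427.11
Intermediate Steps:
(21 + Y(-1 + 2, -9))**2 = (21 + 1/(-4 + (-1 + 2)))**2 = (21 + 1/(-4 + 1))**2 = (21 + 1/(-3))**2 = (21 - 1/3)**2 = (62/3)**2 = 3844/9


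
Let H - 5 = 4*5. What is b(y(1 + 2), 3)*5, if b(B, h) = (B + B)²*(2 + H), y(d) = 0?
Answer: 0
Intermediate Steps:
H = 25 (H = 5 + 4*5 = 5 + 20 = 25)
b(B, h) = 108*B² (b(B, h) = (B + B)²*(2 + 25) = (2*B)²*27 = (4*B²)*27 = 108*B²)
b(y(1 + 2), 3)*5 = (108*0²)*5 = (108*0)*5 = 0*5 = 0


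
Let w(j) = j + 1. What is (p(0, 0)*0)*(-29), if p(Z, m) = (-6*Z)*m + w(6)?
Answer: 0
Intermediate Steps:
w(j) = 1 + j
p(Z, m) = 7 - 6*Z*m (p(Z, m) = (-6*Z)*m + (1 + 6) = -6*Z*m + 7 = 7 - 6*Z*m)
(p(0, 0)*0)*(-29) = ((7 - 6*0*0)*0)*(-29) = ((7 + 0)*0)*(-29) = (7*0)*(-29) = 0*(-29) = 0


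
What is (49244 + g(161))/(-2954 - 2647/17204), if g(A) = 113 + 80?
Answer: -850514148/50823263 ≈ -16.735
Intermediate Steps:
g(A) = 193
(49244 + g(161))/(-2954 - 2647/17204) = (49244 + 193)/(-2954 - 2647/17204) = 49437/(-2954 - 2647*1/17204) = 49437/(-2954 - 2647/17204) = 49437/(-50823263/17204) = 49437*(-17204/50823263) = -850514148/50823263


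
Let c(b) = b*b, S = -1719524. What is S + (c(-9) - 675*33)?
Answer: -1741718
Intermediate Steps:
c(b) = b²
S + (c(-9) - 675*33) = -1719524 + ((-9)² - 675*33) = -1719524 + (81 - 22275) = -1719524 - 22194 = -1741718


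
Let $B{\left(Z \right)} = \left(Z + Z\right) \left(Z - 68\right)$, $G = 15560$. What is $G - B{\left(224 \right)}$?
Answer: $-54328$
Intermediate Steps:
$B{\left(Z \right)} = 2 Z \left(-68 + Z\right)$
$G - B{\left(224 \right)} = 15560 - 2 \cdot 224 \left(-68 + 224\right) = 15560 - 2 \cdot 224 \cdot 156 = 15560 - 69888 = -54328$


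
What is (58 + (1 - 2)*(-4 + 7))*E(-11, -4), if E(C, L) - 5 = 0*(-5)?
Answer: 275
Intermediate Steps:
E(C, L) = 5 (E(C, L) = 5 + 0*(-5) = 5 + 0 = 5)
(58 + (1 - 2)*(-4 + 7))*E(-11, -4) = (58 + (1 - 2)*(-4 + 7))*5 = (58 - 1*3)*5 = (58 - 3)*5 = 55*5 = 275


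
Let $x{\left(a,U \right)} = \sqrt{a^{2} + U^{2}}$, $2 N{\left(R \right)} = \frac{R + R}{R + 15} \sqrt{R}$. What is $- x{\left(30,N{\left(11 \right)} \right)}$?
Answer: $- \frac{\sqrt{609731}}{26} \approx -30.033$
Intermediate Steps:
$N{\left(R \right)} = \frac{R^{\frac{3}{2}}}{15 + R}$ ($N{\left(R \right)} = \frac{\frac{R + R}{R + 15} \sqrt{R}}{2} = \frac{\frac{2 R}{15 + R} \sqrt{R}}{2} = \frac{2 R^{\frac{3}{2}} \frac{1}{15 + R}}{2} = \frac{R^{\frac{3}{2}}}{15 + R}$)
$x{\left(a,U \right)} = \sqrt{U^{2} + a^{2}}$
$- x{\left(30,N{\left(11 \right)} \right)} = - \sqrt{\left(\frac{11^{\frac{3}{2}}}{15 + 11}\right)^{2} + 30^{2}} = - \sqrt{\left(\frac{11 \sqrt{11}}{26}\right)^{2} + 900} = - \sqrt{\frac{1331}{676} + 900} = - \sqrt{\frac{609731}{676}} = - \frac{\sqrt{609731}}{26}$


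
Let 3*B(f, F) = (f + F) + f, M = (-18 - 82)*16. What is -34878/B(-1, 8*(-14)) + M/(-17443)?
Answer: 304218877/331417 ≈ 917.93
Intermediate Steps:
M = -1600 (M = -100*16 = -1600)
B(f, F) = F/3 + 2*f/3 (B(f, F) = ((f + F) + f)/3 = ((F + f) + f)/3 = (F + 2*f)/3 = F/3 + 2*f/3)
-34878/B(-1, 8*(-14)) + M/(-17443) = -34878/((8*(-14))/3 + (⅔)*(-1)) - 1600/(-17443) = -34878/((⅓)*(-112) - ⅔) - 1600*(-1/17443) = -34878/(-112/3 - ⅔) + 1600/17443 = -34878/(-38) + 1600/17443 = -34878*(-1/38) + 1600/17443 = 17439/19 + 1600/17443 = 304218877/331417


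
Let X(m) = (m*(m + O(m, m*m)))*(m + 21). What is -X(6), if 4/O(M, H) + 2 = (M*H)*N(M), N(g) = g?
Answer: -629208/647 ≈ -972.50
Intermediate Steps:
O(M, H) = 4/(-2 + H*M²) (O(M, H) = 4/(-2 + (M*H)*M) = 4/(-2 + (H*M)*M) = 4/(-2 + H*M²))
X(m) = m*(21 + m)*(m + 4/(-2 + m⁴)) (X(m) = (m*(m + 4/(-2 + (m*m)*m²)))*(m + 21) = (m*(m + 4/(-2 + m²*m²)))*(21 + m) = (m*(m + 4/(-2 + m⁴)))*(21 + m) = m*(21 + m)*(m + 4/(-2 + m⁴)))
-X(6) = -6*(84 + 4*6 + 6*(-2 + 6⁴)*(21 + 6))/(-2 + 6⁴) = -6*(84 + 24 + 6*(-2 + 1296)*27)/(-2 + 1296) = -6*(84 + 24 + 6*1294*27)/1294 = -6*(84 + 24 + 209628)/1294 = -6*209736/1294 = -1*629208/647 = -629208/647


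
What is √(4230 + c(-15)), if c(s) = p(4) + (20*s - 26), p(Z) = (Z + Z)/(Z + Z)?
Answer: √3905 ≈ 62.490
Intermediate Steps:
p(Z) = 1 (p(Z) = (2*Z)/((2*Z)) = (2*Z)*(1/(2*Z)) = 1)
c(s) = -25 + 20*s (c(s) = 1 + (20*s - 26) = 1 + (-26 + 20*s) = -25 + 20*s)
√(4230 + c(-15)) = √(4230 + (-25 + 20*(-15))) = √(4230 + (-25 - 300)) = √(4230 - 325) = √3905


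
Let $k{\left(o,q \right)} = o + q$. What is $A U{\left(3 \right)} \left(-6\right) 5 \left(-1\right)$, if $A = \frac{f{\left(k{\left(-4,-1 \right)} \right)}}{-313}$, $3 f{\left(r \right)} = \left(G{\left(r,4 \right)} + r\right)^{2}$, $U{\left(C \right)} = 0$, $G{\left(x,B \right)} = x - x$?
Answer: $0$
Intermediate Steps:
$G{\left(x,B \right)} = 0$
$f{\left(r \right)} = \frac{r^{2}}{3}$ ($f{\left(r \right)} = \frac{\left(0 + r\right)^{2}}{3} = \frac{r^{2}}{3}$)
$A = - \frac{25}{939}$ ($A = \frac{\frac{1}{3} \left(-4 - 1\right)^{2}}{-313} = \frac{\left(-5\right)^{2}}{3} \left(- \frac{1}{313}\right) = \frac{1}{3} \cdot 25 \left(- \frac{1}{313}\right) = \frac{25}{3} \left(- \frac{1}{313}\right) = - \frac{25}{939} \approx -0.026624$)
$A U{\left(3 \right)} \left(-6\right) 5 \left(-1\right) = - \frac{25 \cdot 0 \left(-6\right) 5 \left(-1\right)}{939} = - \frac{25 \cdot 0 \left(-5\right)}{939} = \left(- \frac{25}{939}\right) 0 = 0$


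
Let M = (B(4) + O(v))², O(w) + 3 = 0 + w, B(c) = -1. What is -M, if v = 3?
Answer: -1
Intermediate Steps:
O(w) = -3 + w (O(w) = -3 + (0 + w) = -3 + w)
M = 1 (M = (-1 + (-3 + 3))² = (-1 + 0)² = (-1)² = 1)
-M = -1*1 = -1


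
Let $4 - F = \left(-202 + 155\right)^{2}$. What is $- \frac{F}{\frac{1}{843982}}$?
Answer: $1860980310$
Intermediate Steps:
$F = -2205$ ($F = 4 - \left(-202 + 155\right)^{2} = 4 - \left(-47\right)^{2} = 4 - 2209 = -2205$)
$- \frac{F}{\frac{1}{843982}} = - \frac{-2205}{\frac{1}{843982}} = - \left(-2205\right) \frac{1}{\frac{1}{843982}} = - \left(-2205\right) 843982 = \left(-1\right) \left(-1860980310\right) = 1860980310$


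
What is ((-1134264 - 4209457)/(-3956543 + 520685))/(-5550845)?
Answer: -5343721/19071915200010 ≈ -2.8019e-7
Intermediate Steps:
((-1134264 - 4209457)/(-3956543 + 520685))/(-5550845) = -5343721/(-3435858)*(-1/5550845) = -5343721*(-1/3435858)*(-1/5550845) = (5343721/3435858)*(-1/5550845) = -5343721/19071915200010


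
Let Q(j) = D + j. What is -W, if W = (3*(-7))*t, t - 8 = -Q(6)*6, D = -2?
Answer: -336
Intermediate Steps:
Q(j) = -2 + j
t = -16 (t = 8 - (-2 + 6)*6 = 8 - 1*4*6 = 8 - 4*6 = 8 - 24 = -16)
W = 336 (W = (3*(-7))*(-16) = -21*(-16) = 336)
-W = -1*336 = -336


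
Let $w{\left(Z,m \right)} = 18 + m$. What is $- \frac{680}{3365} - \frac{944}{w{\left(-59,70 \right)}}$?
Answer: $- \frac{80910}{7403} \approx -10.929$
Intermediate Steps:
$- \frac{680}{3365} - \frac{944}{w{\left(-59,70 \right)}} = - \frac{680}{3365} - \frac{944}{18 + 70} = \left(-680\right) \frac{1}{3365} - \frac{944}{88} = - \frac{136}{673} - \frac{118}{11} = - \frac{80910}{7403}$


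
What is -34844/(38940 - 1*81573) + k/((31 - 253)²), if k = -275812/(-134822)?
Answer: 6431529634753/7868829000294 ≈ 0.81734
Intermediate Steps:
k = 137906/67411 (k = -275812*(-1/134822) = 137906/67411 ≈ 2.0457)
-34844/(38940 - 1*81573) + k/((31 - 253)²) = -34844/(38940 - 1*81573) + 137906/(67411*((31 - 253)²)) = -34844/(38940 - 81573) + 137906/(67411*((-222)²)) = -34844/(-42633) + (137906/67411)/49284 = -34844*(-1/42633) + (137906/67411)*(1/49284) = 34844/42633 + 68953/1661141862 = 6431529634753/7868829000294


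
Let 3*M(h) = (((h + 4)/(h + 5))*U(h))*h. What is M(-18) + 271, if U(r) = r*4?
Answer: 9571/13 ≈ 736.23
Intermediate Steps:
U(r) = 4*r
M(h) = 4*h**2*(4 + h)/(3*(5 + h)) (M(h) = ((((h + 4)/(h + 5))*(4*h))*h)/3 = ((((4 + h)/(5 + h))*(4*h))*h)/3 = ((4*h*(4 + h)/(5 + h))*h)/3 = (4*h**2*(4 + h)/(5 + h))/3 = 4*h**2*(4 + h)/(3*(5 + h)))
M(-18) + 271 = (4/3)*(-18)**2*(4 - 18)/(5 - 18) + 271 = (4/3)*324*(-14)/(-13) + 271 = (4/3)*324*(-1/13)*(-14) + 271 = 6048/13 + 271 = 9571/13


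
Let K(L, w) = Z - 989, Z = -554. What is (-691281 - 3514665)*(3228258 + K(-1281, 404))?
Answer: -13571389047390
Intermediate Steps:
K(L, w) = -1543 (K(L, w) = -554 - 989 = -1543)
(-691281 - 3514665)*(3228258 + K(-1281, 404)) = (-691281 - 3514665)*(3228258 - 1543) = -4205946*3226715 = -13571389047390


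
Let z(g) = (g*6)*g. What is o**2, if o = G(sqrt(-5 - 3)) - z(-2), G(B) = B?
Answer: 568 - 96*I*sqrt(2) ≈ 568.0 - 135.76*I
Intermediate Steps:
z(g) = 6*g**2 (z(g) = (6*g)*g = 6*g**2)
o = -24 + 2*I*sqrt(2) (o = sqrt(-5 - 3) - 6*(-2)**2 = sqrt(-8) - 6*4 = 2*I*sqrt(2) - 1*24 = 2*I*sqrt(2) - 24 = -24 + 2*I*sqrt(2) ≈ -24.0 + 2.8284*I)
o**2 = (-24 + 2*I*sqrt(2))**2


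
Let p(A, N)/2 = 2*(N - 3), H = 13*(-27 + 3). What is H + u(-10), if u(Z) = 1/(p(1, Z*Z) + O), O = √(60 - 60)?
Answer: -121055/388 ≈ -312.00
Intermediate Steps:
H = -312 (H = 13*(-24) = -312)
p(A, N) = -12 + 4*N (p(A, N) = 2*(2*(N - 3)) = 2*(2*(-3 + N)) = 2*(-6 + 2*N) = -12 + 4*N)
O = 0 (O = √0 = 0)
u(Z) = 1/(-12 + 4*Z²) (u(Z) = 1/((-12 + 4*(Z*Z)) + 0) = 1/((-12 + 4*Z²) + 0) = 1/(-12 + 4*Z²))
H + u(-10) = -312 + 1/(4*(-3 + (-10)²)) = -312 + 1/(4*(-3 + 100)) = -312 + (¼)/97 = -312 + (¼)*(1/97) = -312 + 1/388 = -121055/388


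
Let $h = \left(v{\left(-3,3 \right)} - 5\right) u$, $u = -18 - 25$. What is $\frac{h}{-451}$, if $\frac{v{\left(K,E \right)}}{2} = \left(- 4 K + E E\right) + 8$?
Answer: $\frac{2279}{451} \approx 5.0532$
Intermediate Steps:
$u = -43$
$v{\left(K,E \right)} = 16 - 8 K + 2 E^{2}$ ($v{\left(K,E \right)} = 2 \left(\left(- 4 K + E E\right) + 8\right) = 2 \left(\left(- 4 K + E^{2}\right) + 8\right) = 2 \left(\left(E^{2} - 4 K\right) + 8\right) = 2 \left(8 + E^{2} - 4 K\right) = 16 - 8 K + 2 E^{2}$)
$h = -2279$ ($h = \left(\left(16 - -24 + 2 \cdot 3^{2}\right) - 5\right) \left(-43\right) = \left(\left(16 + 24 + 2 \cdot 9\right) - 5\right) \left(-43\right) = \left(\left(16 + 24 + 18\right) - 5\right) \left(-43\right) = \left(58 - 5\right) \left(-43\right) = 53 \left(-43\right) = -2279$)
$\frac{h}{-451} = - \frac{2279}{-451} = \left(-2279\right) \left(- \frac{1}{451}\right) = \frac{2279}{451}$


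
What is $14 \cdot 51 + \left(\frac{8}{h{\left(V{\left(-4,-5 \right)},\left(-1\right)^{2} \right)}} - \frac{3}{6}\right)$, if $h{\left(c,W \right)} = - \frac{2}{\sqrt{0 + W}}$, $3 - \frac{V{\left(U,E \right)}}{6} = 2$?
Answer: $\frac{1419}{2} \approx 709.5$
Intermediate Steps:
$V{\left(U,E \right)} = 6$ ($V{\left(U,E \right)} = 18 - 12 = 6$)
$h{\left(c,W \right)} = - \frac{2}{\sqrt{W}}$
$14 \cdot 51 + \left(\frac{8}{h{\left(V{\left(-4,-5 \right)},\left(-1\right)^{2} \right)}} - \frac{3}{6}\right) = 14 \cdot 51 + \left(\frac{8}{\left(-2\right) \frac{1}{\sqrt{\left(-1\right)^{2}}}} - \frac{3}{6}\right) = 714 + \left(\frac{8}{\left(-2\right) \frac{1}{\sqrt{1}}} - \frac{1}{2}\right) = 714 + \left(\frac{8}{\left(-2\right) 1} - \frac{1}{2}\right) = 714 + \left(\frac{8}{-2} - \frac{1}{2}\right) = 714 + \left(8 \left(- \frac{1}{2}\right) - \frac{1}{2}\right) = 714 - \frac{9}{2} = \frac{1419}{2}$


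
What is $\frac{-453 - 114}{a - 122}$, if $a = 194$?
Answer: $- \frac{63}{8} \approx -7.875$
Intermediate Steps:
$\frac{-453 - 114}{a - 122} = \frac{-453 - 114}{194 - 122} = - \frac{567}{72} = \left(-567\right) \frac{1}{72} = - \frac{63}{8}$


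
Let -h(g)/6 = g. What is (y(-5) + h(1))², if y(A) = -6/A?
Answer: 576/25 ≈ 23.040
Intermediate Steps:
h(g) = -6*g
(y(-5) + h(1))² = (-6/(-5) - 6*1)² = (-6*(-⅕) - 6)² = (6/5 - 6)² = (-24/5)² = 576/25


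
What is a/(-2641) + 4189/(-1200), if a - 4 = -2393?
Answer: -8196349/3169200 ≈ -2.5863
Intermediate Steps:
a = -2389 (a = 4 - 2393 = -2389)
a/(-2641) + 4189/(-1200) = -2389/(-2641) + 4189/(-1200) = -2389*(-1/2641) + 4189*(-1/1200) = 2389/2641 - 4189/1200 = -8196349/3169200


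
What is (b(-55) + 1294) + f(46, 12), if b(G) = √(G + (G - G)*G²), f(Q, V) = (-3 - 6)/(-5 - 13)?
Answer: 2589/2 + I*√55 ≈ 1294.5 + 7.4162*I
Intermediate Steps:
f(Q, V) = ½ (f(Q, V) = -9/(-18) = -9*(-1/18) = ½)
b(G) = √G (b(G) = √(G + 0*G²) = √(G + 0) = √G)
(b(-55) + 1294) + f(46, 12) = (√(-55) + 1294) + ½ = (I*√55 + 1294) + ½ = (1294 + I*√55) + ½ = 2589/2 + I*√55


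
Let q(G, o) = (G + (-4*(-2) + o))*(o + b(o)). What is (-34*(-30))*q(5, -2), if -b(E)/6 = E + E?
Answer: 246840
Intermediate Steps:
b(E) = -12*E (b(E) = -6*(E + E) = -12*E)
q(G, o) = -11*o*(8 + G + o) (q(G, o) = (G + (-4*(-2) + o))*(o - 12*o) = (G + (8 + o))*(-11*o) = (8 + G + o)*(-11*o) = -11*o*(8 + G + o))
(-34*(-30))*q(5, -2) = (-34*(-30))*(11*(-2)*(-8 - 1*5 - 1*(-2))) = 1020*(11*(-2)*(-8 - 5 + 2)) = 1020*(11*(-2)*(-11)) = 1020*242 = 246840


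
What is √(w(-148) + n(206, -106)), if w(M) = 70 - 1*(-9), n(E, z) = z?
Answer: 3*I*√3 ≈ 5.1962*I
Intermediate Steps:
w(M) = 79 (w(M) = 70 + 9 = 79)
√(w(-148) + n(206, -106)) = √(79 - 106) = √(-27) = 3*I*√3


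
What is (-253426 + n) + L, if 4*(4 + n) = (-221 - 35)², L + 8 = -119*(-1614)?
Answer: -44988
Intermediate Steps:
L = 192058 (L = -8 - 119*(-1614) = -8 + 192066 = 192058)
n = 16380 (n = -4 + (-221 - 35)²/4 = -4 + (¼)*(-256)² = -4 + (¼)*65536 = -4 + 16384 = 16380)
(-253426 + n) + L = (-253426 + 16380) + 192058 = -237046 + 192058 = -44988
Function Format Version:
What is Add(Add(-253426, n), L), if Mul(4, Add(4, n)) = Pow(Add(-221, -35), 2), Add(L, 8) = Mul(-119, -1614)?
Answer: -44988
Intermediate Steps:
L = 192058 (L = Add(-8, Mul(-119, -1614)) = Add(-8, 192066) = 192058)
n = 16380 (n = Add(-4, Mul(Rational(1, 4), Pow(Add(-221, -35), 2))) = Add(-4, Mul(Rational(1, 4), Pow(-256, 2))) = Add(-4, Mul(Rational(1, 4), 65536)) = Add(-4, 16384) = 16380)
Add(Add(-253426, n), L) = Add(Add(-253426, 16380), 192058) = Add(-237046, 192058) = -44988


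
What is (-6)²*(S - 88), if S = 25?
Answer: -2268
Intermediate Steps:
(-6)²*(S - 88) = (-6)²*(25 - 88) = 36*(-63) = -2268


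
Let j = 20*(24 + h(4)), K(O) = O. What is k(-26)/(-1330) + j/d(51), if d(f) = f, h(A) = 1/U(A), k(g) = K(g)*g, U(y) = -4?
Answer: 298637/33915 ≈ 8.8055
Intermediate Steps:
k(g) = g² (k(g) = g*g = g²)
h(A) = -¼ (h(A) = 1/(-4) = -¼)
j = 475 (j = 20*(24 - ¼) = 20*(95/4) = 475)
k(-26)/(-1330) + j/d(51) = (-26)²/(-1330) + 475/51 = 676*(-1/1330) + 475*(1/51) = -338/665 + 475/51 = 298637/33915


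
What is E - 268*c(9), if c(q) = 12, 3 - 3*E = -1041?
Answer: -2868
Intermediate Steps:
E = 348 (E = 1 - ⅓*(-1041) = 1 + 347 = 348)
E - 268*c(9) = 348 - 268*12 = 348 - 3216 = -2868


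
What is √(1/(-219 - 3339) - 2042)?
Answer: I*√25850424846/3558 ≈ 45.188*I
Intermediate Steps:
√(1/(-219 - 3339) - 2042) = √(1/(-3558) - 2042) = √(-1/3558 - 2042) = √(-7265437/3558) = I*√25850424846/3558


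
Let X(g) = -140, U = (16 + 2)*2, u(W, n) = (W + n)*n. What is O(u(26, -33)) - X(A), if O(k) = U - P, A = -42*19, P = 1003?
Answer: -827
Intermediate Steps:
u(W, n) = n*(W + n)
U = 36 (U = 18*2 = 36)
A = -798
O(k) = -967 (O(k) = 36 - 1*1003 = 36 - 1003 = -967)
O(u(26, -33)) - X(A) = -967 - 1*(-140) = -967 + 140 = -827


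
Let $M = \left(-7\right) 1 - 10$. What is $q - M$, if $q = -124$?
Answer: $-107$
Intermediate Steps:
$M = -17$ ($M = -7 - 10 = -17$)
$q - M = -124 - -17 = -124 + 17 = -107$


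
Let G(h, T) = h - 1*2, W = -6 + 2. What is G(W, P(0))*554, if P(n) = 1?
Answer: -3324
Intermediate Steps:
W = -4
G(h, T) = -2 + h (G(h, T) = h - 2 = -2 + h)
G(W, P(0))*554 = (-2 - 4)*554 = -6*554 = -3324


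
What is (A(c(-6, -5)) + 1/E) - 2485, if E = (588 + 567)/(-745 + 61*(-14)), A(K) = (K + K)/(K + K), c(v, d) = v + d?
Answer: -956873/385 ≈ -2485.4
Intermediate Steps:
c(v, d) = d + v
A(K) = 1 (A(K) = (2*K)/((2*K)) = (2*K)*(1/(2*K)) = 1)
E = -385/533 (E = 1155/(-745 - 854) = 1155/(-1599) = 1155*(-1/1599) = -385/533 ≈ -0.72233)
(A(c(-6, -5)) + 1/E) - 2485 = (1 + 1/(-385/533)) - 2485 = (1 - 533/385) - 2485 = -148/385 - 2485 = -956873/385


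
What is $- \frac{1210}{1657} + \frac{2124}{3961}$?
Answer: $- \frac{1273342}{6563377} \approx -0.19401$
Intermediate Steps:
$- \frac{1210}{1657} + \frac{2124}{3961} = - \frac{1273342}{6563377}$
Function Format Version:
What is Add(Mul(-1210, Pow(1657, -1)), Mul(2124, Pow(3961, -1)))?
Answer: Rational(-1273342, 6563377) ≈ -0.19401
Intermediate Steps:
Add(Mul(-1210, Pow(1657, -1)), Mul(2124, Pow(3961, -1))) = Add(Mul(-1210, Rational(1, 1657)), Mul(2124, Rational(1, 3961))) = Add(Rational(-1210, 1657), Rational(2124, 3961)) = Rational(-1273342, 6563377)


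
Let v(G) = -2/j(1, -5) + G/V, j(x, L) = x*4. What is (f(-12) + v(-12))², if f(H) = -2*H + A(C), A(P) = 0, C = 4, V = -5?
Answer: 67081/100 ≈ 670.81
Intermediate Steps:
j(x, L) = 4*x
f(H) = -2*H (f(H) = -2*H + 0 = -2*H)
v(G) = -½ - G/5 (v(G) = -2/(4*1) + G/(-5) = -2/4 + G*(-⅕) = -2*¼ - G/5 = -½ - G/5)
(f(-12) + v(-12))² = (-2*(-12) + (-½ - ⅕*(-12)))² = (24 + (-½ + 12/5))² = (24 + 19/10)² = (259/10)² = 67081/100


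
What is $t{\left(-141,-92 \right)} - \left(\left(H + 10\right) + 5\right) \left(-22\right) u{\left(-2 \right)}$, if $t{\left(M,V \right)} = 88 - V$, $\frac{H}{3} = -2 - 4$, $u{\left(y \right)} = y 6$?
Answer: $972$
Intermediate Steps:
$u{\left(y \right)} = 6 y$
$H = -18$ ($H = 3 \left(-2 - 4\right) = 3 \left(-6\right) = -18$)
$t{\left(-141,-92 \right)} - \left(\left(H + 10\right) + 5\right) \left(-22\right) u{\left(-2 \right)} = \left(88 - -92\right) - \left(\left(-18 + 10\right) + 5\right) \left(-22\right) 6 \left(-2\right) = \left(88 + 92\right) - \left(-8 + 5\right) \left(-22\right) \left(-12\right) = 180 - \left(-3\right) \left(-22\right) \left(-12\right) = 180 - 66 \left(-12\right) = 180 - -792 = 180 + 792 = 972$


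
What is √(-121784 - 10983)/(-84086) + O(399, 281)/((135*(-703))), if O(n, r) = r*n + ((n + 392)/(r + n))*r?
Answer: -76463191/64535400 - I*√132767/84086 ≈ -1.1848 - 0.0043333*I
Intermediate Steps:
O(n, r) = n*r + r*(392 + n)/(n + r) (O(n, r) = n*r + ((392 + n)/(n + r))*r = n*r + r*(392 + n)/(n + r))
√(-121784 - 10983)/(-84086) + O(399, 281)/((135*(-703))) = √(-121784 - 10983)/(-84086) + (281*(392 + 399 + 399² + 399*281)/(399 + 281))/((135*(-703))) = √(-132767)*(-1/84086) + (281*(392 + 399 + 159201 + 112119)/680)/(-94905) = (I*√132767)*(-1/84086) + (281*(1/680)*272111)*(-1/94905) = -I*√132767/84086 + (76463191/680)*(-1/94905) = -I*√132767/84086 - 76463191/64535400 = -76463191/64535400 - I*√132767/84086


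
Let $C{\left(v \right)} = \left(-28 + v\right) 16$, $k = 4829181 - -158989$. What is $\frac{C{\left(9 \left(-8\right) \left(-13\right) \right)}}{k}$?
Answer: $\frac{7264}{2494085} \approx 0.0029125$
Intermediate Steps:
$k = 4988170$ ($k = 4829181 + 158989 = 4988170$)
$C{\left(v \right)} = -448 + 16 v$
$\frac{C{\left(9 \left(-8\right) \left(-13\right) \right)}}{k} = \frac{-448 + 16 \cdot 9 \left(-8\right) \left(-13\right)}{4988170} = \left(-448 + 16 \left(\left(-72\right) \left(-13\right)\right)\right) \frac{1}{4988170} = \left(-448 + 16 \cdot 936\right) \frac{1}{4988170} = \left(-448 + 14976\right) \frac{1}{4988170} = 14528 \cdot \frac{1}{4988170} = \frac{7264}{2494085}$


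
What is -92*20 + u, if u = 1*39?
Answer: -1801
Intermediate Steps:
u = 39
-92*20 + u = -92*20 + 39 = -1840 + 39 = -1801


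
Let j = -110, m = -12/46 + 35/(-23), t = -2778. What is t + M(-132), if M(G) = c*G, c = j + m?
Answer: 275478/23 ≈ 11977.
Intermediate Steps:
m = -41/23 (m = -12*1/46 + 35*(-1/23) = -6/23 - 35/23 = -41/23 ≈ -1.7826)
c = -2571/23 (c = -110 - 41/23 = -2571/23 ≈ -111.78)
M(G) = -2571*G/23
t + M(-132) = -2778 - 2571/23*(-132) = -2778 + 339372/23 = 275478/23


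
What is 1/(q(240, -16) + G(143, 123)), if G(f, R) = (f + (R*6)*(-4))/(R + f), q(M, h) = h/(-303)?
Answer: -80598/846871 ≈ -0.095172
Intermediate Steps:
q(M, h) = -h/303 (q(M, h) = h*(-1/303) = -h/303)
G(f, R) = (f - 24*R)/(R + f) (G(f, R) = (f + (6*R)*(-4))/(R + f) = (f - 24*R)/(R + f))
1/(q(240, -16) + G(143, 123)) = 1/(-1/303*(-16) + (143 - 24*123)/(123 + 143)) = 1/(16/303 + (143 - 2952)/266) = 1/(16/303 + (1/266)*(-2809)) = 1/(16/303 - 2809/266) = 1/(-846871/80598) = -80598/846871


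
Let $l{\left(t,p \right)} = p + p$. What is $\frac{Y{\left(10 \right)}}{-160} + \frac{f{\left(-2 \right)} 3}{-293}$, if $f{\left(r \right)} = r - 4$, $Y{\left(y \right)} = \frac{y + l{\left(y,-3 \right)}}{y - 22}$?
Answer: $\frac{8933}{140640} \approx 0.063517$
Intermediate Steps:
$l{\left(t,p \right)} = 2 p$
$Y{\left(y \right)} = \frac{-6 + y}{-22 + y}$ ($Y{\left(y \right)} = \frac{y + 2 \left(-3\right)}{y - 22} = \frac{y - 6}{-22 + y} = \frac{-6 + y}{-22 + y}$)
$f{\left(r \right)} = -4 + r$
$\frac{Y{\left(10 \right)}}{-160} + \frac{f{\left(-2 \right)} 3}{-293} = \frac{\frac{1}{-22 + 10} \left(-6 + 10\right)}{-160} + \frac{\left(-4 - 2\right) 3}{-293} = \frac{1}{-12} \cdot 4 \left(- \frac{1}{160}\right) + \left(-6\right) 3 \left(- \frac{1}{293}\right) = \left(- \frac{1}{12}\right) 4 \left(- \frac{1}{160}\right) - - \frac{18}{293} = \left(- \frac{1}{3}\right) \left(- \frac{1}{160}\right) + \frac{18}{293} = \frac{1}{480} + \frac{18}{293} = \frac{8933}{140640}$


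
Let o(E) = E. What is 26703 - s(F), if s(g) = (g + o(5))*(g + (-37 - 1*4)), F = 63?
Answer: 25207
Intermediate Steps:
s(g) = (-41 + g)*(5 + g) (s(g) = (g + 5)*(g + (-37 - 1*4)) = (5 + g)*(g + (-37 - 4)) = (5 + g)*(g - 41) = (5 + g)*(-41 + g) = (-41 + g)*(5 + g))
26703 - s(F) = 26703 - (-205 + 63² - 36*63) = 26703 - (-205 + 3969 - 2268) = 26703 - 1*1496 = 26703 - 1496 = 25207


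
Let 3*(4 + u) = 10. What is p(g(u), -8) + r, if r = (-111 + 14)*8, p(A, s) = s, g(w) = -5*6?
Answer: -784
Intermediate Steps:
u = -⅔ (u = -4 + (⅓)*10 = -4 + 10/3 = -⅔ ≈ -0.66667)
g(w) = -30
r = -776 (r = -97*8 = -776)
p(g(u), -8) + r = -8 - 776 = -784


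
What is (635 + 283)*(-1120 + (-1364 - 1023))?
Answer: -3219426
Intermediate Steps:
(635 + 283)*(-1120 + (-1364 - 1023)) = 918*(-1120 - 2387) = 918*(-3507) = -3219426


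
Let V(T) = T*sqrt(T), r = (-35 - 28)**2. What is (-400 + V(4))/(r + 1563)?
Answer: -98/1383 ≈ -0.070860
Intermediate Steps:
r = 3969 (r = (-63)**2 = 3969)
V(T) = T**(3/2)
(-400 + V(4))/(r + 1563) = (-400 + 4**(3/2))/(3969 + 1563) = (-400 + 8)/5532 = -392*1/5532 = -98/1383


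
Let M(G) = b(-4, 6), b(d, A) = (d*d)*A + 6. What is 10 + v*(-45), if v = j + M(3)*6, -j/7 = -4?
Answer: -28790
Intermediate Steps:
j = 28 (j = -7*(-4) = 28)
b(d, A) = 6 + A*d² (b(d, A) = d²*A + 6 = A*d² + 6 = 6 + A*d²)
M(G) = 102 (M(G) = 6 + 6*(-4)² = 6 + 6*16 = 6 + 96 = 102)
v = 640 (v = 28 + 102*6 = 28 + 612 = 640)
10 + v*(-45) = 10 + 640*(-45) = 10 - 28800 = -28790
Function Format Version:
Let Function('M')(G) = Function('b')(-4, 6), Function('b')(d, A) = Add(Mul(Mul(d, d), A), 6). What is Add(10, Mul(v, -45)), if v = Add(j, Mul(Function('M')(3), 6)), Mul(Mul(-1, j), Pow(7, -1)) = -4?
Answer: -28790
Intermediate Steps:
j = 28 (j = Mul(-7, -4) = 28)
Function('b')(d, A) = Add(6, Mul(A, Pow(d, 2))) (Function('b')(d, A) = Add(Mul(Pow(d, 2), A), 6) = Add(Mul(A, Pow(d, 2)), 6) = Add(6, Mul(A, Pow(d, 2))))
Function('M')(G) = 102 (Function('M')(G) = Add(6, Mul(6, Pow(-4, 2))) = Add(6, Mul(6, 16)) = Add(6, 96) = 102)
v = 640 (v = Add(28, Mul(102, 6)) = Add(28, 612) = 640)
Add(10, Mul(v, -45)) = Add(10, Mul(640, -45)) = Add(10, -28800) = -28790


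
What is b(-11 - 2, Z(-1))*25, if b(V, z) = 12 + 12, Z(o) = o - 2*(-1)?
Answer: 600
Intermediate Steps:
Z(o) = 2 + o (Z(o) = o + 2 = 2 + o)
b(V, z) = 24
b(-11 - 2, Z(-1))*25 = 24*25 = 600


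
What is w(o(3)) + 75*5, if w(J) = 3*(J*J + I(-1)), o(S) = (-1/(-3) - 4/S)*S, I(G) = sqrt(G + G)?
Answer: 402 + 3*I*sqrt(2) ≈ 402.0 + 4.2426*I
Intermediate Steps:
I(G) = sqrt(2)*sqrt(G) (I(G) = sqrt(2*G) = sqrt(2)*sqrt(G))
o(S) = S*(1/3 - 4/S) (o(S) = (-1*(-1/3) - 4/S)*S = (1/3 - 4/S)*S = S*(1/3 - 4/S))
w(J) = 3*J**2 + 3*I*sqrt(2) (w(J) = 3*(J*J + sqrt(2)*sqrt(-1)) = 3*(J**2 + sqrt(2)*I) = 3*(J**2 + I*sqrt(2)) = 3*J**2 + 3*I*sqrt(2))
w(o(3)) + 75*5 = (3*(-4 + (1/3)*3)**2 + 3*I*sqrt(2)) + 75*5 = (3*(-4 + 1)**2 + 3*I*sqrt(2)) + 375 = (3*(-3)**2 + 3*I*sqrt(2)) + 375 = (3*9 + 3*I*sqrt(2)) + 375 = (27 + 3*I*sqrt(2)) + 375 = 402 + 3*I*sqrt(2)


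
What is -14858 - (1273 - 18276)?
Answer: 2145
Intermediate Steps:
-14858 - (1273 - 18276) = -14858 - 1*(-17003) = -14858 + 17003 = 2145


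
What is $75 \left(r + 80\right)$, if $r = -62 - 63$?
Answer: $-3375$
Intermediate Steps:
$r = -125$
$75 \left(r + 80\right) = 75 \left(-125 + 80\right) = 75 \left(-45\right) = -3375$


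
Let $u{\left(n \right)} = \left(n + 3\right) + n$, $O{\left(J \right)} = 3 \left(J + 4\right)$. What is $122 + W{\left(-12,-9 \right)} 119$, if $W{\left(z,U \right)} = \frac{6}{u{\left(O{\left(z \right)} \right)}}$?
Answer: $\frac{1592}{15} \approx 106.13$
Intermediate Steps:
$O{\left(J \right)} = 12 + 3 J$ ($O{\left(J \right)} = 3 \left(4 + J\right) = 12 + 3 J$)
$u{\left(n \right)} = 3 + 2 n$ ($u{\left(n \right)} = \left(3 + n\right) + n = 3 + 2 n$)
$W{\left(z,U \right)} = \frac{6}{27 + 6 z}$ ($W{\left(z,U \right)} = \frac{6}{3 + 2 \left(12 + 3 z\right)} = \frac{6}{3 + \left(24 + 6 z\right)} = \frac{6}{27 + 6 z}$)
$122 + W{\left(-12,-9 \right)} 119 = 122 + \frac{2}{9 + 2 \left(-12\right)} 119 = 122 + \frac{2}{9 - 24} \cdot 119 = 122 + \frac{2}{-15} \cdot 119 = 122 + 2 \left(- \frac{1}{15}\right) 119 = 122 - \frac{238}{15} = \frac{1592}{15}$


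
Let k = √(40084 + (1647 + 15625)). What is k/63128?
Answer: √14339/31564 ≈ 0.0037937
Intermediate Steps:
k = 2*√14339 (k = √(40084 + 17272) = √57356 = 2*√14339 ≈ 239.49)
k/63128 = (2*√14339)/63128 = (2*√14339)*(1/63128) = √14339/31564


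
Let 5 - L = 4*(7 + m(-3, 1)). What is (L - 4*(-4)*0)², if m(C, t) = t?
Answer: 729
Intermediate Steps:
L = -27 (L = 5 - 4*(7 + 1) = 5 - 4*8 = 5 - 1*32 = 5 - 32 = -27)
(L - 4*(-4)*0)² = (-27 - 4*(-4)*0)² = (-27 + 16*0)² = (-27 + 0)² = (-27)² = 729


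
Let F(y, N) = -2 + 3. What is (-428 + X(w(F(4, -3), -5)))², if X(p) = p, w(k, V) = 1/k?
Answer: 182329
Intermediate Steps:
F(y, N) = 1
(-428 + X(w(F(4, -3), -5)))² = (-428 + 1/1)² = (-428 + 1)² = (-427)² = 182329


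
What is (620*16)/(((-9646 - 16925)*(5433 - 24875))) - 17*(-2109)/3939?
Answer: 3086910266621/339143555283 ≈ 9.1021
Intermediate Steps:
(620*16)/(((-9646 - 16925)*(5433 - 24875))) - 17*(-2109)/3939 = 9920/((-26571*(-19442))) + 35853*(1/3939) = 9920/516593382 + 11951/1313 = 9920*(1/516593382) + 11951/1313 = 4960/258296691 + 11951/1313 = 3086910266621/339143555283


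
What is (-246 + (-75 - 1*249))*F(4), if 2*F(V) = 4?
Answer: -1140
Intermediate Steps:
F(V) = 2 (F(V) = (½)*4 = 2)
(-246 + (-75 - 1*249))*F(4) = (-246 + (-75 - 1*249))*2 = (-246 + (-75 - 249))*2 = (-246 - 324)*2 = -570*2 = -1140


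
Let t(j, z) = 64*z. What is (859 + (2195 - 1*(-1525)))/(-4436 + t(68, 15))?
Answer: -4579/3476 ≈ -1.3173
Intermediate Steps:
(859 + (2195 - 1*(-1525)))/(-4436 + t(68, 15)) = (859 + (2195 - 1*(-1525)))/(-4436 + 64*15) = (859 + (2195 + 1525))/(-4436 + 960) = (859 + 3720)/(-3476) = 4579*(-1/3476) = -4579/3476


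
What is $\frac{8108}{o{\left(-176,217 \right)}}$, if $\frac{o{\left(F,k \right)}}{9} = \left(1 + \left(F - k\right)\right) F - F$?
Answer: $\frac{2027}{155628} \approx 0.013025$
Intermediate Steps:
$o{\left(F,k \right)} = - 9 F + 9 F \left(1 + F - k\right)$ ($o{\left(F,k \right)} = 9 \left(\left(1 + \left(F - k\right)\right) F - F\right) = 9 \left(\left(1 + F - k\right) F - F\right) = 9 \left(F \left(1 + F - k\right) - F\right) = 9 \left(- F + F \left(1 + F - k\right)\right) = - 9 F + 9 F \left(1 + F - k\right)$)
$\frac{8108}{o{\left(-176,217 \right)}} = \frac{8108}{9 \left(-176\right) \left(-176 - 217\right)} = \frac{8108}{9 \left(-176\right) \left(-393\right)} = \frac{8108}{622512} = 8108 \cdot \frac{1}{622512} = \frac{2027}{155628}$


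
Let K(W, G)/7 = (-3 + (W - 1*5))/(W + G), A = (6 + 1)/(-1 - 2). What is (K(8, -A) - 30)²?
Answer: 900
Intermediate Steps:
A = -7/3 (A = 7/(-3) = 7*(-⅓) = -7/3 ≈ -2.3333)
K(W, G) = 7*(-8 + W)/(G + W) (K(W, G) = 7*((-3 + (W - 1*5))/(W + G)) = 7*((-3 + (W - 5))/(G + W)) = 7*((-3 + (-5 + W))/(G + W)) = 7*((-8 + W)/(G + W)) = 7*(-8 + W)/(G + W))
(K(8, -A) - 30)² = (7*(-8 + 8)/(-1*(-7/3) + 8) - 30)² = (7*0/(7/3 + 8) - 30)² = (7*0/(31/3) - 30)² = (7*(3/31)*0 - 30)² = (0 - 30)² = (-30)² = 900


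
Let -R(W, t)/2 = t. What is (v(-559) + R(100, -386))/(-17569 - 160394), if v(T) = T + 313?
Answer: -526/177963 ≈ -0.0029557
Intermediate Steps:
v(T) = 313 + T
R(W, t) = -2*t
(v(-559) + R(100, -386))/(-17569 - 160394) = ((313 - 559) - 2*(-386))/(-17569 - 160394) = (-246 + 772)/(-177963) = 526*(-1/177963) = -526/177963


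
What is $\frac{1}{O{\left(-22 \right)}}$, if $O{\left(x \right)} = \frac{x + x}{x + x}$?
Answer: $1$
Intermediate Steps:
$O{\left(x \right)} = 1$ ($O{\left(x \right)} = \frac{2 x}{2 x} = 2 x \frac{1}{2 x} = 1$)
$\frac{1}{O{\left(-22 \right)}} = 1^{-1} = 1$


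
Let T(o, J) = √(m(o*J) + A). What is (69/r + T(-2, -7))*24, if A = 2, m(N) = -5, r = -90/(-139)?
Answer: 12788/5 + 24*I*√3 ≈ 2557.6 + 41.569*I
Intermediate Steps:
r = 90/139 (r = -90*(-1/139) = 90/139 ≈ 0.64748)
T(o, J) = I*√3 (T(o, J) = √(-5 + 2) = √(-3) = I*√3)
(69/r + T(-2, -7))*24 = (69/(90/139) + I*√3)*24 = (69*(139/90) + I*√3)*24 = (3197/30 + I*√3)*24 = 12788/5 + 24*I*√3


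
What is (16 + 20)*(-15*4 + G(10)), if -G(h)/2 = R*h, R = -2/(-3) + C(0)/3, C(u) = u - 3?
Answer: -1920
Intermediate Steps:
C(u) = -3 + u
R = -⅓ (R = -2/(-3) + (-3 + 0)/3 = -2*(-⅓) - 3*⅓ = ⅔ - 1 = -⅓ ≈ -0.33333)
G(h) = 2*h/3 (G(h) = -(-2)*h/3 = 2*h/3)
(16 + 20)*(-15*4 + G(10)) = (16 + 20)*(-15*4 + (⅔)*10) = 36*(-60 + 20/3) = 36*(-160/3) = -1920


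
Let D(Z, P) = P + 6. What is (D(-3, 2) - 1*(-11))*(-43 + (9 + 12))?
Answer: -418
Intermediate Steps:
D(Z, P) = 6 + P
(D(-3, 2) - 1*(-11))*(-43 + (9 + 12)) = ((6 + 2) - 1*(-11))*(-43 + (9 + 12)) = (8 + 11)*(-43 + 21) = 19*(-22) = -418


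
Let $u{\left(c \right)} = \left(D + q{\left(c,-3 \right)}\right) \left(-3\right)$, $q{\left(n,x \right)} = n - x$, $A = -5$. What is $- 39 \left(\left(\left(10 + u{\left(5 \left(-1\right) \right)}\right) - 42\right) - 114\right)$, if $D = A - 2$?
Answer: $4641$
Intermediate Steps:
$D = -7$ ($D = -5 - 2 = -7$)
$u{\left(c \right)} = 12 - 3 c$ ($u{\left(c \right)} = \left(-7 + \left(c - -3\right)\right) \left(-3\right) = \left(-7 + \left(c + 3\right)\right) \left(-3\right) = \left(-7 + \left(3 + c\right)\right) \left(-3\right) = \left(-4 + c\right) \left(-3\right) = 12 - 3 c$)
$- 39 \left(\left(\left(10 + u{\left(5 \left(-1\right) \right)}\right) - 42\right) - 114\right) = - 39 \left(\left(\left(10 - \left(-12 + 3 \cdot 5 \left(-1\right)\right)\right) - 42\right) - 114\right) = - 39 \left(\left(\left(10 + \left(12 - -15\right)\right) - 42\right) - 114\right) = - 39 \left(\left(\left(10 + \left(12 + 15\right)\right) - 42\right) - 114\right) = - 39 \left(\left(\left(10 + 27\right) - 42\right) - 114\right) = - 39 \left(\left(37 - 42\right) - 114\right) = - 39 \left(-5 - 114\right) = \left(-39\right) \left(-119\right) = 4641$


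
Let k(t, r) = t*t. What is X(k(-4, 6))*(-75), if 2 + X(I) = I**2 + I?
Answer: -20250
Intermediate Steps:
k(t, r) = t**2
X(I) = -2 + I + I**2 (X(I) = -2 + (I**2 + I) = -2 + (I + I**2) = -2 + I + I**2)
X(k(-4, 6))*(-75) = (-2 + (-4)**2 + ((-4)**2)**2)*(-75) = (-2 + 16 + 16**2)*(-75) = (-2 + 16 + 256)*(-75) = 270*(-75) = -20250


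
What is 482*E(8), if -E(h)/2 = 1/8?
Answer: -241/2 ≈ -120.50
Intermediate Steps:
E(h) = -¼ (E(h) = -2/8 = -2*⅛ = -¼)
482*E(8) = 482*(-¼) = -241/2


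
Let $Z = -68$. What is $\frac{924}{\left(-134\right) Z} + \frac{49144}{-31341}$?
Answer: $- \frac{104710261}{71394798} \approx -1.4666$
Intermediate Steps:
$\frac{924}{\left(-134\right) Z} + \frac{49144}{-31341} = \frac{924}{\left(-134\right) \left(-68\right)} + \frac{49144}{-31341} = \frac{924}{9112} + 49144 \left(- \frac{1}{31341}\right) = 924 \cdot \frac{1}{9112} - \frac{49144}{31341} = \frac{231}{2278} - \frac{49144}{31341} = - \frac{104710261}{71394798}$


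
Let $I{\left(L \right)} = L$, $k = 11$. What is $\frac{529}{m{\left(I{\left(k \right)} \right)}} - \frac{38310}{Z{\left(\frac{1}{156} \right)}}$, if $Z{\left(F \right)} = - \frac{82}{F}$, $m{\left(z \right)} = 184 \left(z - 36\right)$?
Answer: $\frac{306991}{106600} \approx 2.8798$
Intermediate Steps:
$m{\left(z \right)} = -6624 + 184 z$ ($m{\left(z \right)} = 184 \left(-36 + z\right) = -6624 + 184 z$)
$\frac{529}{m{\left(I{\left(k \right)} \right)}} - \frac{38310}{Z{\left(\frac{1}{156} \right)}} = \frac{529}{-6624 + 184 \cdot 11} - \frac{38310}{\left(-82\right) \frac{1}{\frac{1}{156}}} = \frac{529}{-6624 + 2024} - \frac{38310}{\left(-82\right) \frac{1}{\frac{1}{156}}} = \frac{529}{-4600} - \frac{38310}{\left(-82\right) 156} = 529 \left(- \frac{1}{4600}\right) - \frac{38310}{-12792} = - \frac{23}{200} - - \frac{6385}{2132} = - \frac{23}{200} + \frac{6385}{2132} = \frac{306991}{106600}$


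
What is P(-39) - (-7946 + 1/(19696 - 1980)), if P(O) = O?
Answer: 140080411/17716 ≈ 7907.0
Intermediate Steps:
P(-39) - (-7946 + 1/(19696 - 1980)) = -39 - (-7946 + 1/(19696 - 1980)) = -39 - (-7946 + 1/17716) = -39 - 1*(-140771335/17716) = -39 + 140771335/17716 = 140080411/17716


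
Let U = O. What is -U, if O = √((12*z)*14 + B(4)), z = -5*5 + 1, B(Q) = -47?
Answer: -I*√4079 ≈ -63.867*I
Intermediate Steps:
z = -24 (z = -25 + 1 = -24)
O = I*√4079 (O = √((12*(-24))*14 - 47) = √(-288*14 - 47) = √(-4032 - 47) = √(-4079) = I*√4079 ≈ 63.867*I)
U = I*√4079 ≈ 63.867*I
-U = -I*√4079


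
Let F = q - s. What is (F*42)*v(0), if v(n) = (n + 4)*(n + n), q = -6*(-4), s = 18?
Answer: 0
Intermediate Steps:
q = 24
v(n) = 2*n*(4 + n) (v(n) = (4 + n)*(2*n) = 2*n*(4 + n))
F = 6 (F = 24 - 1*18 = 24 - 18 = 6)
(F*42)*v(0) = (6*42)*(2*0*(4 + 0)) = 252*(2*0*4) = 252*0 = 0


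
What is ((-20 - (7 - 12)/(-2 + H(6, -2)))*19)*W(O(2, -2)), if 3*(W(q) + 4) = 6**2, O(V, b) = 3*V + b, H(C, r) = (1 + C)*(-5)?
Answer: -113240/37 ≈ -3060.5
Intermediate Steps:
H(C, r) = -5 - 5*C
O(V, b) = b + 3*V
W(q) = 8 (W(q) = -4 + (1/3)*6**2 = -4 + (1/3)*36 = -4 + 12 = 8)
((-20 - (7 - 12)/(-2 + H(6, -2)))*19)*W(O(2, -2)) = ((-20 - (7 - 12)/(-2 + (-5 - 5*6)))*19)*8 = ((-20 - (-5)/(-2 + (-5 - 30)))*19)*8 = ((-20 - (-5)/(-2 - 35))*19)*8 = ((-20 - (-5)/(-37))*19)*8 = ((-20 - (-5)*(-1)/37)*19)*8 = ((-20 - 1*5/37)*19)*8 = ((-20 - 5/37)*19)*8 = -745/37*19*8 = -14155/37*8 = -113240/37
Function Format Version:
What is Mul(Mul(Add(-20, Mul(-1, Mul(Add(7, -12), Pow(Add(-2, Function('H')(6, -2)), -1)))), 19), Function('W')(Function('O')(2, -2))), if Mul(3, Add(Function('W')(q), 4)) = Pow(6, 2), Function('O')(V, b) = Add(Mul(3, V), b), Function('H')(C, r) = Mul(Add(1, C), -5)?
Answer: Rational(-113240, 37) ≈ -3060.5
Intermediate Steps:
Function('H')(C, r) = Add(-5, Mul(-5, C))
Function('O')(V, b) = Add(b, Mul(3, V))
Function('W')(q) = 8 (Function('W')(q) = Add(-4, Mul(Rational(1, 3), Pow(6, 2))) = Add(-4, Mul(Rational(1, 3), 36)) = Add(-4, 12) = 8)
Mul(Mul(Add(-20, Mul(-1, Mul(Add(7, -12), Pow(Add(-2, Function('H')(6, -2)), -1)))), 19), Function('W')(Function('O')(2, -2))) = Mul(Mul(Add(-20, Mul(-1, Mul(Add(7, -12), Pow(Add(-2, Add(-5, Mul(-5, 6))), -1)))), 19), 8) = Mul(Mul(Add(-20, Mul(-1, Mul(-5, Pow(Add(-2, Add(-5, -30)), -1)))), 19), 8) = Mul(Mul(Add(-20, Mul(-1, Mul(-5, Pow(Add(-2, -35), -1)))), 19), 8) = Mul(Mul(Add(-20, Mul(-1, Mul(-5, Pow(-37, -1)))), 19), 8) = Mul(Mul(Add(-20, Mul(-1, Mul(-5, Rational(-1, 37)))), 19), 8) = Mul(Mul(Add(-20, Mul(-1, Rational(5, 37))), 19), 8) = Mul(Mul(Add(-20, Rational(-5, 37)), 19), 8) = Mul(Mul(Rational(-745, 37), 19), 8) = Mul(Rational(-14155, 37), 8) = Rational(-113240, 37)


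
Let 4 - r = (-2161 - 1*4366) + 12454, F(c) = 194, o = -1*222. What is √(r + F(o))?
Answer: I*√5729 ≈ 75.69*I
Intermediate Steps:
o = -222
r = -5923 (r = 4 - ((-2161 - 1*4366) + 12454) = 4 - ((-2161 - 4366) + 12454) = 4 - (-6527 + 12454) = 4 - 1*5927 = 4 - 5927 = -5923)
√(r + F(o)) = √(-5923 + 194) = √(-5729) = I*√5729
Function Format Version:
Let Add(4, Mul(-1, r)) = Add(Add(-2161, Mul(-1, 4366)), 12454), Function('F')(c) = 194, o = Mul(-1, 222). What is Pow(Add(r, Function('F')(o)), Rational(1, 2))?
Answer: Mul(I, Pow(5729, Rational(1, 2))) ≈ Mul(75.690, I)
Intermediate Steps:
o = -222
r = -5923 (r = Add(4, Mul(-1, Add(Add(-2161, Mul(-1, 4366)), 12454))) = Add(4, Mul(-1, Add(Add(-2161, -4366), 12454))) = Add(4, Mul(-1, Add(-6527, 12454))) = Add(4, Mul(-1, 5927)) = Add(4, -5927) = -5923)
Pow(Add(r, Function('F')(o)), Rational(1, 2)) = Pow(Add(-5923, 194), Rational(1, 2)) = Pow(-5729, Rational(1, 2)) = Mul(I, Pow(5729, Rational(1, 2)))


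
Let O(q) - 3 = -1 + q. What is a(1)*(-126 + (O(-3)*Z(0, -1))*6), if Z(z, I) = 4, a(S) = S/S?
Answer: -150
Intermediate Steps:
O(q) = 2 + q (O(q) = 3 + (-1 + q) = 2 + q)
a(S) = 1
a(1)*(-126 + (O(-3)*Z(0, -1))*6) = 1*(-126 + ((2 - 3)*4)*6) = 1*(-126 - 1*4*6) = 1*(-126 - 4*6) = 1*(-126 - 24) = 1*(-150) = -150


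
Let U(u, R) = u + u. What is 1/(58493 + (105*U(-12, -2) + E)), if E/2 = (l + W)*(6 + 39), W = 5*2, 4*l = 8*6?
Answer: 1/57953 ≈ 1.7255e-5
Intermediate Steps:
l = 12 (l = (8*6)/4 = (1/4)*48 = 12)
W = 10
U(u, R) = 2*u
E = 1980 (E = 2*((12 + 10)*(6 + 39)) = 2*(22*45) = 2*990 = 1980)
1/(58493 + (105*U(-12, -2) + E)) = 1/(58493 + (105*(2*(-12)) + 1980)) = 1/(58493 + (105*(-24) + 1980)) = 1/(58493 + (-2520 + 1980)) = 1/(58493 - 540) = 1/57953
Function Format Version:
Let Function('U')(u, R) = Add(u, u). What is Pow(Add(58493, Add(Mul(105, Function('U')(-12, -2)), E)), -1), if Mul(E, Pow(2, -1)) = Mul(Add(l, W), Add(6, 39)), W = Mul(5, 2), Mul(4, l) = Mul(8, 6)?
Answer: Rational(1, 57953) ≈ 1.7255e-5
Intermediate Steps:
l = 12 (l = Mul(Rational(1, 4), Mul(8, 6)) = Mul(Rational(1, 4), 48) = 12)
W = 10
Function('U')(u, R) = Mul(2, u)
E = 1980 (E = Mul(2, Mul(Add(12, 10), Add(6, 39))) = Mul(2, Mul(22, 45)) = Mul(2, 990) = 1980)
Pow(Add(58493, Add(Mul(105, Function('U')(-12, -2)), E)), -1) = Pow(Add(58493, Add(Mul(105, Mul(2, -12)), 1980)), -1) = Pow(Add(58493, Add(Mul(105, -24), 1980)), -1) = Pow(Add(58493, Add(-2520, 1980)), -1) = Pow(Add(58493, -540), -1) = Pow(57953, -1) = Rational(1, 57953)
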